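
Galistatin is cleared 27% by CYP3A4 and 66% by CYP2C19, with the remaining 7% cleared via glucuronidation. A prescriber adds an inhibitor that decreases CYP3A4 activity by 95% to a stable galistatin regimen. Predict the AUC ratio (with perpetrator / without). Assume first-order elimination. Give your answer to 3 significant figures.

1.34

CYP3A4: 0.27 × 0.05 = 0.0135
CYP2C19: 0.66 (unchanged)
Other: 0.07 (unchanged)
New clearance relative to baseline: 0.0135 + 0.66 + 0.07 = 0.7435.
AUC is inversely proportional to clearance, so the fold-change is 1 / 0.7435 = 1.34.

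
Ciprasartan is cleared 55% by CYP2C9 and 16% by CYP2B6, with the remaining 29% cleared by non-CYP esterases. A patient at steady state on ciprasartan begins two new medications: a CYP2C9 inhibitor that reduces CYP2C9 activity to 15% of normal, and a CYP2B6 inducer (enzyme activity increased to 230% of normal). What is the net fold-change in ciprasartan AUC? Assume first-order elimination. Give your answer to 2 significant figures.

The CYP2C9 pathway (55% of clearance) drops to 0.15× activity: 0.55 × 0.15 = 0.0825.
The CYP2B6 pathway (16% of clearance) is boosted to 2.3× activity: 0.16 × 2.3 = 0.368.
Non-CYP routes (29%) are unchanged.
CL_new/CL_old = 0.0825 + 0.368 + 0.29 = 0.7405.
Because AUC varies inversely with clearance, the combined effect is 1 / 0.7405 = 1.4.

1.4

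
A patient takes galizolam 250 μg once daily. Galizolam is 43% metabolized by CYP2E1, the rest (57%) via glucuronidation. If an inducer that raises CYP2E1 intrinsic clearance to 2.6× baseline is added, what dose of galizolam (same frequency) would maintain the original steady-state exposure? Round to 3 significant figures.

422 μg

CYP2E1: 0.43 × 2.6 = 1.118
Other: 0.57 (unchanged)
New clearance relative to baseline: 1.118 + 0.57 = 1.688.
To maintain the same steady-state level, dose must scale with clearance: new dose = 250 × 1.688 = 422 μg.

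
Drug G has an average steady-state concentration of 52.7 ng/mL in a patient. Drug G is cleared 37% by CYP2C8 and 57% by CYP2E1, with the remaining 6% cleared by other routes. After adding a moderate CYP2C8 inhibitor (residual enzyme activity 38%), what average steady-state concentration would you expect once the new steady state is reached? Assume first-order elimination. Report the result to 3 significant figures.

68.4 ng/mL

CYP2C8: 0.37 × 0.38 = 0.1406
CYP2E1: 0.57 (unchanged)
Other: 0.06 (unchanged)
Relative clearance = 0.1406 + 0.57 + 0.06 = 0.7706.
New average steady-state concentration = baseline ÷ relative clearance = 52.7 / 0.7706 = 68.4 ng/mL.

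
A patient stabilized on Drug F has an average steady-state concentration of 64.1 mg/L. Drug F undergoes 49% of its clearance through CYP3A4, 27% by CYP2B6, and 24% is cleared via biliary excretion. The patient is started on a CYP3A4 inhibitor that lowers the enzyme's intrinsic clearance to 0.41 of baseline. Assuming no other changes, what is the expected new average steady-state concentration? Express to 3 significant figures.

90.2 mg/L

The CYP3A4 pathway (49% of clearance) is reduced to 0.41× activity: 0.49 × 0.41 = 0.2009.
CYP2B6 (27%) and the residual 24% are unaffected.
CL_new/CL_old = 0.2009 + 0.27 + 0.24 = 0.7109.
Average steady-state concentration ∝ 1/CL, so new value = 64.1 / 0.7109 = 90.2 mg/L.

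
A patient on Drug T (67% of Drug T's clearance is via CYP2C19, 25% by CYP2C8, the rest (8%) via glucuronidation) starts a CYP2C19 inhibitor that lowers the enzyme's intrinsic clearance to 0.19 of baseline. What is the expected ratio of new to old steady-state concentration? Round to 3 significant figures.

2.19

The CYP2C19 pathway (67% of clearance) falls to 0.19× activity: 0.67 × 0.19 = 0.1273.
CYP2C8 (25%) and the residual 8% are unaffected.
CL_new/CL_old = 0.1273 + 0.25 + 0.08 = 0.4573.
Steady-state concentration ratio = CL_old/CL_new = 1 / 0.4573 = 2.19.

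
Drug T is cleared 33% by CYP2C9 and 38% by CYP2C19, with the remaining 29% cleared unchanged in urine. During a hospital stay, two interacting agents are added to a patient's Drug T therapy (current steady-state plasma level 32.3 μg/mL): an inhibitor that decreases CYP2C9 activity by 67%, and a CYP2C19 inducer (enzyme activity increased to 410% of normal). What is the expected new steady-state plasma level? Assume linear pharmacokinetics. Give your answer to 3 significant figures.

16.5 μg/mL

The CYP2C9 pathway (33% of clearance) drops to 0.33× activity: 0.33 × 0.33 = 0.1089.
The CYP2C19 pathway (38% of clearance) increases to 4.1× activity: 0.38 × 4.1 = 1.558.
Non-CYP routes (29%) are unchanged.
New clearance relative to baseline: 0.1089 + 1.558 + 0.29 = 1.9569.
Dividing the baseline by the relative clearance: 32.3 / 1.9569 = 16.5 μg/mL.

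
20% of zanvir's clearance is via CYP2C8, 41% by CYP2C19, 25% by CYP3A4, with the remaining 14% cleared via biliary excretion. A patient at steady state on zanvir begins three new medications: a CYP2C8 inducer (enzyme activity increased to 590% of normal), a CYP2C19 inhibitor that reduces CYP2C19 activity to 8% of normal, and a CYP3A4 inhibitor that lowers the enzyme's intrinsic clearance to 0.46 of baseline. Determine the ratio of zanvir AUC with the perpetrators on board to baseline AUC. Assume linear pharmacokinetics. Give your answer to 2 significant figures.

The CYP2C8 pathway (20% of clearance) increases to 5.9× activity: 0.2 × 5.9 = 1.18.
The CYP2C19 pathway (41% of clearance) drops to 0.08× activity: 0.41 × 0.08 = 0.0328.
The CYP3A4 pathway (25% of clearance) is reduced to 0.46× activity: 0.25 × 0.46 = 0.115.
Non-CYP routes (14%) are unchanged.
New clearance relative to baseline: 1.18 + 0.0328 + 0.115 + 0.14 = 1.4678.
Net AUC ratio = 1 / 1.4678 = 0.68.

0.68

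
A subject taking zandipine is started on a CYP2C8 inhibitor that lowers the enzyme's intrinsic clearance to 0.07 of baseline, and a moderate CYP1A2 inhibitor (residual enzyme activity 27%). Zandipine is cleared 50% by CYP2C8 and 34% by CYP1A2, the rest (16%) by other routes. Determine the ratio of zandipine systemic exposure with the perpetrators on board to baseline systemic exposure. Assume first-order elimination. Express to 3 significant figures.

3.49

The CYP2C8 pathway (50% of clearance) is reduced to 0.07× activity: 0.5 × 0.07 = 0.035.
The CYP1A2 pathway (34% of clearance) drops to 0.27× activity: 0.34 × 0.27 = 0.0918.
Non-CYP routes (16%) are unchanged.
CL_new/CL_old = 0.035 + 0.0918 + 0.16 = 0.2868.
Because systemic exposure varies inversely with clearance, the combined effect is 1 / 0.2868 = 3.49.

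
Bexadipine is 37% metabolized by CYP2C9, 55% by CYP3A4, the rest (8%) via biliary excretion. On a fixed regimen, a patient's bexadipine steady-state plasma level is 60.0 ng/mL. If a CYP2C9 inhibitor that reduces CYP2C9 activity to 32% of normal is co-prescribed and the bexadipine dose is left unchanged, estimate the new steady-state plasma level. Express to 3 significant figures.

80.2 ng/mL

CYP2C9: 0.37 × 0.32 = 0.1184
CYP3A4: 0.55 (unchanged)
Other: 0.08 (unchanged)
CL_new/CL_old = 0.1184 + 0.55 + 0.08 = 0.7484.
New steady-state plasma level = baseline ÷ relative clearance = 60.0 / 0.7484 = 80.2 ng/mL.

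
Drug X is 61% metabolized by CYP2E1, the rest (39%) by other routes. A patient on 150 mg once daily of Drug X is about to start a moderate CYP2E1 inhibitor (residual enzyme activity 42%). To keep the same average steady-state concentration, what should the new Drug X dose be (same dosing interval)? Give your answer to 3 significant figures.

CYP2E1: 0.61 × 0.42 = 0.2562
Other: 0.39 (unchanged)
New clearance relative to baseline: 0.2562 + 0.39 = 0.6462.
Exposure is unchanged when dose changes in proportion to clearance. New dose = 150 mg × 0.6462 = 96.9 mg.

96.9 mg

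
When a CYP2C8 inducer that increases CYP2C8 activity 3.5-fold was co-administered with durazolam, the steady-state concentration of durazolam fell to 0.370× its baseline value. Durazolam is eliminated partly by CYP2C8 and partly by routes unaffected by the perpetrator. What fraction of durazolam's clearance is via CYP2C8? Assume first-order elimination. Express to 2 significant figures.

Let x = fm,CYP2C8. Because steady-state concentration ∝ 1/CL, relative clearance rose to 1/0.370 = 2.703.
Setting x·3.5 + (1 − x) = 2.703 and solving: x = (2.703 − 1)/(3.5 − 1) = 0.68.

0.68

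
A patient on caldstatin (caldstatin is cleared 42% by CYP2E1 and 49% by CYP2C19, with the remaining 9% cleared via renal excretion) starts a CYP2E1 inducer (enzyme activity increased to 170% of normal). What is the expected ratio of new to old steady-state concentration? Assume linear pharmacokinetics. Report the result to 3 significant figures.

The CYP2E1 pathway (42% of clearance) rises to 1.7× activity: 0.42 × 1.7 = 0.714.
CYP2C19 (49%) and the residual 9% are unaffected.
CL_new/CL_old = 0.714 + 0.49 + 0.09 = 1.294.
Steady-state concentration is inversely proportional to clearance, so the fold-change is 1 / 1.294 = 0.773.

0.773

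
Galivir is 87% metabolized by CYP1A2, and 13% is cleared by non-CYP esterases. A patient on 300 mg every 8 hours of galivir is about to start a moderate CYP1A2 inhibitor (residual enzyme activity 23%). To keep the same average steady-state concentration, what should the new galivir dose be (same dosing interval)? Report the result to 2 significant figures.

CYP1A2: 0.87 × 0.23 = 0.2001
Other: 0.13 (unchanged)
New clearance relative to baseline: 0.2001 + 0.13 = 0.3301.
Css,avg = (dose rate)/CL, so holding Css fixed requires dose ∝ CL: 300 × 0.3301 = 99 mg.

99 mg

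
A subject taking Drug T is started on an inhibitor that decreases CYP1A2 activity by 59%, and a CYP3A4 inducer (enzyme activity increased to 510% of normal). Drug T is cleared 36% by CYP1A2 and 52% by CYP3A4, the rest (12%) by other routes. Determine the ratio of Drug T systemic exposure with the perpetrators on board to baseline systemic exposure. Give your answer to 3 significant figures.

CYP1A2: 0.36 × 0.41 = 0.1476
CYP3A4: 0.52 × 5.1 = 2.652
Other: 0.12 (unchanged)
CL_new/CL_old = 0.1476 + 2.652 + 0.12 = 2.9196.
Systemic exposure ∝ 1/CL: fold-change = 1 / 2.9196 = 0.343.

0.343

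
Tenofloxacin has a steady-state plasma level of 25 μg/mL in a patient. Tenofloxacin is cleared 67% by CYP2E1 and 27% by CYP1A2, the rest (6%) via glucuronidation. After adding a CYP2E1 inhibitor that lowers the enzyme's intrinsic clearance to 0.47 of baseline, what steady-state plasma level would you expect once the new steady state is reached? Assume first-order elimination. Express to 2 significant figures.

The CYP2E1 pathway (67% of clearance) drops to 0.47× activity: 0.67 × 0.47 = 0.3149.
CYP1A2 (27%) and the residual 6% are unaffected.
Relative clearance = 0.3149 + 0.27 + 0.06 = 0.6449.
New steady-state plasma level = baseline ÷ relative clearance = 25 / 0.6449 = 39 μg/mL.

39 μg/mL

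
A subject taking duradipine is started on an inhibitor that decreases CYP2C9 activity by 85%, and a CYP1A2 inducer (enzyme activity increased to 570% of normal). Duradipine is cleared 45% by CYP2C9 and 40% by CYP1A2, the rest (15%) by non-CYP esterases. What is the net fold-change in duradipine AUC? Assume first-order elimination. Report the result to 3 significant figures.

0.400

The CYP2C9 pathway (45% of clearance) is reduced to 0.15× activity: 0.45 × 0.15 = 0.0675.
The CYP1A2 pathway (40% of clearance) is boosted to 5.7× activity: 0.4 × 5.7 = 2.28.
Non-CYP routes (15%) are unchanged.
New clearance relative to baseline: 0.0675 + 2.28 + 0.15 = 2.4975.
AUC ∝ 1/CL: fold-change = 1 / 2.4975 = 0.400.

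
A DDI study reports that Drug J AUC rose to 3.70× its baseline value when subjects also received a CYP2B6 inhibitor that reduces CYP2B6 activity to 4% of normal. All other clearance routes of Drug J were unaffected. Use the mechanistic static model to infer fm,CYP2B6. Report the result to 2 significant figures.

Let fm be the CYP2B6 fraction. New clearance relative to baseline = fm × 0.04 + (1 − fm).
AUC ratio = 1 / (new CL fraction), so new CL fraction = 1 / 3.70 = 0.2703.
fm × 0.04 + 1 − fm = 0.2703  ⇒  fm × (0.04 − 1) = −0.7297  ⇒  fm = 0.76.

0.76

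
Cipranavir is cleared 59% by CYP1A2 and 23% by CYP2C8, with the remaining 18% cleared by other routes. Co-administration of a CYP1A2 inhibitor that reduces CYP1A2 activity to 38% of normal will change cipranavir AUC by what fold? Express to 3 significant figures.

1.58

CYP1A2: 0.59 × 0.38 = 0.2242
CYP2C8: 0.23 (unchanged)
Other: 0.18 (unchanged)
CL_new/CL_old = 0.2242 + 0.23 + 0.18 = 0.6342.
AUC is inversely proportional to clearance, so the fold-change is 1 / 0.6342 = 1.58.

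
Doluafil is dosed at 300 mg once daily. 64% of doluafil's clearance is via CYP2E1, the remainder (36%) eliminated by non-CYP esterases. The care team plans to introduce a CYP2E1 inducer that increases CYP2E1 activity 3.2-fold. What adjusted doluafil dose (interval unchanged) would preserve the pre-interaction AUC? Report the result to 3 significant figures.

CYP2E1: 0.64 × 3.2 = 2.048
Other: 0.36 (unchanged)
CL_new/CL_old = 2.048 + 0.36 = 2.408.
Exposure is unchanged when dose changes in proportion to clearance. New dose = 300 mg × 2.408 = 722 mg.

722 mg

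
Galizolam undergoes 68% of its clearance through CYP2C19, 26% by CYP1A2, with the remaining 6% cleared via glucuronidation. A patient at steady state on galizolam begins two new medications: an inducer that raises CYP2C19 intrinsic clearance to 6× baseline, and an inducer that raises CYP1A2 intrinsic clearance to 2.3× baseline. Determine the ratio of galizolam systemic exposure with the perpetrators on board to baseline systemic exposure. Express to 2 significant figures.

CYP2C19: 0.68 × 6 = 4.08
CYP1A2: 0.26 × 2.3 = 0.598
Other: 0.06 (unchanged)
Relative clearance = 4.08 + 0.598 + 0.06 = 4.738.
Net systemic exposure ratio = 1 / 4.738 = 0.21.

0.21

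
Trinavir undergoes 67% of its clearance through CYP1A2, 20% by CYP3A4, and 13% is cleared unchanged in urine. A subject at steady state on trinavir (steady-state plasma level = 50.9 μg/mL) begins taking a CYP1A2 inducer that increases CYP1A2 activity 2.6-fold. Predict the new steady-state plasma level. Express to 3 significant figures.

CYP1A2: 0.67 × 2.6 = 1.742
CYP3A4: 0.2 (unchanged)
Other: 0.13 (unchanged)
New clearance relative to baseline: 1.742 + 0.2 + 0.13 = 2.072.
Steady-state plasma level ∝ 1/CL, so new value = 50.9 / 2.072 = 24.6 μg/mL.

24.6 μg/mL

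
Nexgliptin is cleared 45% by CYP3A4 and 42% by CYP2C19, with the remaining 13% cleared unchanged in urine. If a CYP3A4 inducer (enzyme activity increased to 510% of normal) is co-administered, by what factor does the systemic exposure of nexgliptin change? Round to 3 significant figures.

The CYP3A4 pathway (45% of clearance) rises to 5.1× activity: 0.45 × 5.1 = 2.295.
CYP2C19 (42%) and the residual 13% are unaffected.
New clearance relative to baseline: 2.295 + 0.42 + 0.13 = 2.845.
Systemic exposure ratio = CL_old/CL_new = 1 / 2.845 = 0.351.

0.351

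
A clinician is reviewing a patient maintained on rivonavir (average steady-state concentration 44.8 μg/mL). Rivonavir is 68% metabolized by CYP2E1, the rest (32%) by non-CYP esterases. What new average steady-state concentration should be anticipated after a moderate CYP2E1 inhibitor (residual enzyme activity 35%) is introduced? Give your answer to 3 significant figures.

80.3 μg/mL

The CYP2E1 pathway (68% of clearance) drops to 0.35× activity: 0.68 × 0.35 = 0.238.
The remaining 32% of clearance is unaffected.
New clearance relative to baseline: 0.238 + 0.32 = 0.558.
With dosing unchanged, average steady-state concentration scales as 1/CL: 44.8 / 0.558 = 80.3 μg/mL.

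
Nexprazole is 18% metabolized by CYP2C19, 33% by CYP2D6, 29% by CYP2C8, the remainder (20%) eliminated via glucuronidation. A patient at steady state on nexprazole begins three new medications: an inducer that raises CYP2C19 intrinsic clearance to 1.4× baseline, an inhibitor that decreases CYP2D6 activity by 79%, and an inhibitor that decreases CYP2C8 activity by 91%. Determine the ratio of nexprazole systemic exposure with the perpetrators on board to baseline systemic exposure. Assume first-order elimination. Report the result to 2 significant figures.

1.8

CYP2C19: 0.18 × 1.4 = 0.252
CYP2D6: 0.33 × 0.21 = 0.0693
CYP2C8: 0.29 × 0.09 = 0.0261
Other: 0.2 (unchanged)
New clearance relative to baseline: 0.252 + 0.0693 + 0.0261 + 0.2 = 0.5474.
Net systemic exposure ratio = 1 / 0.5474 = 1.8.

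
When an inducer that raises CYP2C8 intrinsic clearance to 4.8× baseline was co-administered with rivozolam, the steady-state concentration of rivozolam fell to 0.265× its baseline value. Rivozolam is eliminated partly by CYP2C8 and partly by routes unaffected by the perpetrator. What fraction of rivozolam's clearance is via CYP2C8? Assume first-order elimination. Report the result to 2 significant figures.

Let x = fm,CYP2C8. Because steady-state concentration ∝ 1/CL, relative clearance rose to 1/0.265 = 3.774.
Setting x·4.8 + (1 − x) = 3.774 and solving: x = (3.774 − 1)/(4.8 − 1) = 0.73.

0.73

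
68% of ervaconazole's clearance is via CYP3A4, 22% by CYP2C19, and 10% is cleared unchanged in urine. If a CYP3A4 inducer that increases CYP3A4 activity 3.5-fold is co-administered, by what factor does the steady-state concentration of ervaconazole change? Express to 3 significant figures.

0.370

The CYP3A4 pathway (68% of clearance) increases to 3.5× activity: 0.68 × 3.5 = 2.38.
CYP2C19 (22%) and the residual 10% are unaffected.
Relative clearance = 2.38 + 0.22 + 0.1 = 2.7.
Since steady-state concentration ∝ 1/CL, the ratio is 1 / 2.7 = 0.370.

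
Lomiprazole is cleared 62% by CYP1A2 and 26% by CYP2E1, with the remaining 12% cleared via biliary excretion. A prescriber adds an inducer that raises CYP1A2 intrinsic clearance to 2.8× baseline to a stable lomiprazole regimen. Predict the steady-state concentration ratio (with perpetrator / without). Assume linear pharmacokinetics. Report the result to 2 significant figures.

CYP1A2: 0.62 × 2.8 = 1.736
CYP2E1: 0.26 (unchanged)
Other: 0.12 (unchanged)
CL_new/CL_old = 1.736 + 0.26 + 0.12 = 2.116.
Since steady-state concentration ∝ 1/CL, the ratio is 1 / 2.116 = 0.47.

0.47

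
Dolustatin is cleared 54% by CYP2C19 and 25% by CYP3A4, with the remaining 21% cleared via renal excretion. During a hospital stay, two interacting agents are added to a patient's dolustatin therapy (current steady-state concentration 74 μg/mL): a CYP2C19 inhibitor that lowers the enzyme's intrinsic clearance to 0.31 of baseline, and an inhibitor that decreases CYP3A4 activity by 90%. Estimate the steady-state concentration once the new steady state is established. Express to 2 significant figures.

1.8 × 10² μg/mL

CYP2C19: 0.54 × 0.31 = 0.1674
CYP3A4: 0.25 × 0.1 = 0.025
Other: 0.21 (unchanged)
CL_new/CL_old = 0.1674 + 0.025 + 0.21 = 0.4024.
Dividing the baseline by the relative clearance: 74 / 0.4024 = 1.8 × 10² μg/mL.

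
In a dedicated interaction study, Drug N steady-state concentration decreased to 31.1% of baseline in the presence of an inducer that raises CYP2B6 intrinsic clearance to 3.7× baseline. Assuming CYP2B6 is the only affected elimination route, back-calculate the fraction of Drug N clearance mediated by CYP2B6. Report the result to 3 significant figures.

0.821

CL'/CL = 1 / 0.311 = 3.215
3.7·fm + (1 − fm) = 3.215
fm = (3.215 − 1) / (3.7 − 1) = 0.821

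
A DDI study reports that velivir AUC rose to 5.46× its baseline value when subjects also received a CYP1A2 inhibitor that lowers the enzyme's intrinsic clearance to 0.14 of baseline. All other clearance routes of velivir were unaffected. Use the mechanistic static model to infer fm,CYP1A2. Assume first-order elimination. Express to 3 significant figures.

0.950

Write x for the fraction cleared via CYP1A2. The observed AUC change means clearance fell to 1/5.46 = 0.1832 of baseline.
Setting x·0.14 + (1 − x) = 0.1832 and solving: x = (0.1832 − 1)/(0.14 − 1) = 0.950.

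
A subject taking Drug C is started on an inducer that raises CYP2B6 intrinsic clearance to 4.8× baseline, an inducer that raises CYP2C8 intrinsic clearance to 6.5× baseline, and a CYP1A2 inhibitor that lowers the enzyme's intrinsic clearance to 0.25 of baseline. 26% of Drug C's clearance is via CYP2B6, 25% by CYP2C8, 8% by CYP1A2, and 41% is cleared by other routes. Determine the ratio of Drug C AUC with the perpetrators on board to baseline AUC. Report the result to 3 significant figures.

CYP2B6: 0.26 × 4.8 = 1.248
CYP2C8: 0.25 × 6.5 = 1.625
CYP1A2: 0.08 × 0.25 = 0.02
Other: 0.41 (unchanged)
CL_new/CL_old = 1.248 + 1.625 + 0.02 + 0.41 = 3.303.
AUC ∝ 1/CL: fold-change = 1 / 3.303 = 0.303.

0.303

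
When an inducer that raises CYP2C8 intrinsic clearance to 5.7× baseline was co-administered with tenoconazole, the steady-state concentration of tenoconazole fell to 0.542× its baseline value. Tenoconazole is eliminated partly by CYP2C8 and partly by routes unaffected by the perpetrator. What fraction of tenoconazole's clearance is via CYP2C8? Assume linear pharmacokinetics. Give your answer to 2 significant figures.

0.18

CL'/CL = 1 / 0.542 = 1.845
5.7·fm + (1 − fm) = 1.845
fm = (1.845 − 1) / (5.7 − 1) = 0.18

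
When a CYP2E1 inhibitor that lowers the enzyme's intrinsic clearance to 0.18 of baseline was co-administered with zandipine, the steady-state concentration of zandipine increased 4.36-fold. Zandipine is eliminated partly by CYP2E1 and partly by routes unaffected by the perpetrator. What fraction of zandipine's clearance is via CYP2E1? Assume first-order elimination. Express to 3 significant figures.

Let x = fm,CYP2E1. Because steady-state concentration ∝ 1/CL, relative clearance fell to 1/4.36 = 0.2294.
Setting x·0.18 + (1 − x) = 0.2294 and solving: x = (0.2294 − 1)/(0.18 − 1) = 0.940.

0.940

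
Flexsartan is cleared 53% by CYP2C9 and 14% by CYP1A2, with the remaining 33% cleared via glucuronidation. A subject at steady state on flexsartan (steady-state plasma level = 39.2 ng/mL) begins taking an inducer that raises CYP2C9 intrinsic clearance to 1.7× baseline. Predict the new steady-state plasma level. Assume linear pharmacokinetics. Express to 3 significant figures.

The CYP2C9 pathway (53% of clearance) is boosted to 1.7× activity: 0.53 × 1.7 = 0.901.
CYP1A2 (14%) and the residual 33% are unaffected.
Relative clearance = 0.901 + 0.14 + 0.33 = 1.371.
Steady-state plasma level ∝ 1/CL, so new value = 39.2 / 1.371 = 28.6 ng/mL.

28.6 ng/mL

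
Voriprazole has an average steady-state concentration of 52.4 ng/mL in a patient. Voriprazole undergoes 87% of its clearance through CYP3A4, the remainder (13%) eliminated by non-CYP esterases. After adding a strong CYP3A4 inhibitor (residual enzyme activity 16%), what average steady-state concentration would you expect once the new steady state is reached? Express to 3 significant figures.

The CYP3A4 pathway (87% of clearance) falls to 0.16× activity: 0.87 × 0.16 = 0.1392.
Non-CYP routes (13%) are unchanged.
Relative clearance = 0.1392 + 0.13 = 0.2692.
New average steady-state concentration = baseline ÷ relative clearance = 52.4 / 0.2692 = 195 ng/mL.

195 ng/mL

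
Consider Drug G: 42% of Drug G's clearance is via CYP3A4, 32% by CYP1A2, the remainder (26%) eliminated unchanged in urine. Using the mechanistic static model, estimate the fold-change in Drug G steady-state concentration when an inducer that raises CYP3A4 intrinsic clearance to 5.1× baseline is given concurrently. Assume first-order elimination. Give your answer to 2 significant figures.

The CYP3A4 pathway (42% of clearance) is boosted to 5.1× activity: 0.42 × 5.1 = 2.142.
CYP1A2 (32%) and the residual 26% are unaffected.
Relative clearance = 2.142 + 0.32 + 0.26 = 2.722.
Steady-state concentration is inversely proportional to clearance, so the fold-change is 1 / 2.722 = 0.37.

0.37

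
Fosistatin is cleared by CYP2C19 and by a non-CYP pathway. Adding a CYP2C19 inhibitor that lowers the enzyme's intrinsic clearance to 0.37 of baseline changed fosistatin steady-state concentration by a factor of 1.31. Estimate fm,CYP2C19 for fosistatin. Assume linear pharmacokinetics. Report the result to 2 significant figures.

Call the CYP2C19 fraction fm. After the interaction, CL_new/CL_old = fm × 0.37 + (1 − fm).
Steady-state concentration ratio = 1 / (new CL fraction), so new CL fraction = 1 / 1.31 = 0.7634.
fm × 0.37 + 1 − fm = 0.7634  ⇒  fm × (0.37 − 1) = −0.2366  ⇒  fm = 0.38.

0.38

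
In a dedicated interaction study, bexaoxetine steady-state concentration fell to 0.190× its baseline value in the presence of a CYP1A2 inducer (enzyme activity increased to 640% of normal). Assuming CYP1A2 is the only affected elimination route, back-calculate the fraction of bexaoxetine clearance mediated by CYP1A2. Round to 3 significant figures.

0.789

Let fm be the CYP1A2 fraction. New clearance relative to baseline = fm × 6.4 + (1 − fm).
Steady-state concentration ratio = 1 / (new CL fraction), so new CL fraction = 1 / 0.190 = 5.263.
fm × 6.4 + 1 − fm = 5.263  ⇒  fm × (6.4 − 1) = 4.263  ⇒  fm = 0.789.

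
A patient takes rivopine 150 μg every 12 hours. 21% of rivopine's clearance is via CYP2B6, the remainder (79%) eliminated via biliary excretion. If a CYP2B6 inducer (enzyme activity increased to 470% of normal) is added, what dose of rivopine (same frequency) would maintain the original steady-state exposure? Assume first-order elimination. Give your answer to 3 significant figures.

267 μg

The CYP2B6 pathway (21% of clearance) rises to 4.7× activity: 0.21 × 4.7 = 0.987.
Non-CYP routes (79%) are unchanged.
New clearance relative to baseline: 0.987 + 0.79 = 1.777.
To maintain the same steady-state level, dose must scale with clearance: new dose = 150 × 1.777 = 267 μg.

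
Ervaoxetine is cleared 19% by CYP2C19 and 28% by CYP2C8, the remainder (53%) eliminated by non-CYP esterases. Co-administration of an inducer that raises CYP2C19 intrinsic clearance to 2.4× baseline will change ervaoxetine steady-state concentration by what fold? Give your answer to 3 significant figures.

The CYP2C19 pathway (19% of clearance) increases to 2.4× activity: 0.19 × 2.4 = 0.456.
CYP2C8 (28%) and the residual 53% are unaffected.
Relative clearance = 0.456 + 0.28 + 0.53 = 1.266.
Steady-state concentration is inversely proportional to clearance, so the fold-change is 1 / 1.266 = 0.790.

0.790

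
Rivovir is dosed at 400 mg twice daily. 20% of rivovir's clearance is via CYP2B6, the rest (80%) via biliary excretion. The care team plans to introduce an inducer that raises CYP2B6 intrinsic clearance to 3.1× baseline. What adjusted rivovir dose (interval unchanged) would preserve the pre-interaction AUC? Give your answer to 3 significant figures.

The CYP2B6 pathway (20% of clearance) is boosted to 3.1× activity: 0.2 × 3.1 = 0.62.
Non-CYP routes (80%) are unchanged.
CL_new/CL_old = 0.62 + 0.8 = 1.42.
Css,avg = (dose rate)/CL, so holding Css fixed requires dose ∝ CL: 400 × 1.42 = 568 mg.

568 mg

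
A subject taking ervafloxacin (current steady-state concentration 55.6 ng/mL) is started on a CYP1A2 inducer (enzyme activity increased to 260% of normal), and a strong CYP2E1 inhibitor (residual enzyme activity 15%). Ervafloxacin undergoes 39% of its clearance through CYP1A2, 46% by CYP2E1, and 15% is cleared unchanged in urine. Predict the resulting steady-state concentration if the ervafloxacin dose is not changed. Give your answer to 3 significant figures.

The CYP1A2 pathway (39% of clearance) increases to 2.6× activity: 0.39 × 2.6 = 1.014.
The CYP2E1 pathway (46% of clearance) falls to 0.15× activity: 0.46 × 0.15 = 0.069.
The remaining 15% of clearance is unaffected.
Relative clearance = 1.014 + 0.069 + 0.15 = 1.233.
Steady-state concentration ∝ 1/CL: new value = 55.6 / 1.233 = 45.1 ng/mL.

45.1 ng/mL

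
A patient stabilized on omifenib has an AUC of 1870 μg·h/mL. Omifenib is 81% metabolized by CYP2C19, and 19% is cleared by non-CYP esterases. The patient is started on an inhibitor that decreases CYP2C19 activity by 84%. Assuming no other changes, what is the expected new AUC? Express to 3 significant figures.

The CYP2C19 pathway (81% of clearance) drops to 0.16× activity: 0.81 × 0.16 = 0.1296.
The remaining 19% of clearance is unaffected.
Relative clearance = 0.1296 + 0.19 = 0.3196.
AUC ∝ 1/CL, so new value = 1870 / 0.3196 = 5.85 × 10³ μg·h/mL.

5.85 × 10³ μg·h/mL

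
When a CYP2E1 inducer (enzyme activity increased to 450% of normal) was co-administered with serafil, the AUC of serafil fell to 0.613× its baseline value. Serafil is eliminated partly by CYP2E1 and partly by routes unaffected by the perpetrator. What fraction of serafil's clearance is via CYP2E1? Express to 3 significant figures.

0.180

Let x = fm,CYP2E1. Because AUC ∝ 1/CL, relative clearance rose to 1/0.613 = 1.631.
Only the CYP2E1 route changed, so 1.631 = x·4.5 + (1 − x), giving x = 0.180.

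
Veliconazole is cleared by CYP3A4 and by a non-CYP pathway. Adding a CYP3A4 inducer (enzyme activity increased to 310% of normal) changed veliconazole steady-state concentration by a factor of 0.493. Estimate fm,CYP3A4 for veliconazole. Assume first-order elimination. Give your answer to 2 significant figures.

0.49

Write x for the fraction cleared via CYP3A4. The observed steady-state concentration change means clearance rose to 1/0.493 = 2.028 of baseline.
Only the CYP3A4 route changed, so 2.028 = x·3.1 + (1 − x), giving x = 0.49.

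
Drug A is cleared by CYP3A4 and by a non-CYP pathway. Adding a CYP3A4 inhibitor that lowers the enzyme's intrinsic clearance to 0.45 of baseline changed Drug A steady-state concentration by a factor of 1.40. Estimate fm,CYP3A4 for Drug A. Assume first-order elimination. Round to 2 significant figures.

0.52

CL'/CL = 1 / 1.40 = 0.7143
0.45·fm + (1 − fm) = 0.7143
fm = (0.7143 − 1) / (0.45 − 1) = 0.52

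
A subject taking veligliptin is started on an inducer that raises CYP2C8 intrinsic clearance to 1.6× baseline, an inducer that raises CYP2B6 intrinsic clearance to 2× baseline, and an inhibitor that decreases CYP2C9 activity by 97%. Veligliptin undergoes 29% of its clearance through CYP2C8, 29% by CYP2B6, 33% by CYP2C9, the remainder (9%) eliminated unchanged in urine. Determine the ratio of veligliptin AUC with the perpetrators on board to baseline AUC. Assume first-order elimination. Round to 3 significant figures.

The CYP2C8 pathway (29% of clearance) is boosted to 1.6× activity: 0.29 × 1.6 = 0.464.
The CYP2B6 pathway (29% of clearance) rises to 2× activity: 0.29 × 2 = 0.58.
The CYP2C9 pathway (33% of clearance) drops to 0.03× activity: 0.33 × 0.03 = 0.0099.
The remaining 9% of clearance is unaffected.
CL_new/CL_old = 0.464 + 0.58 + 0.0099 + 0.09 = 1.1439.
Because AUC varies inversely with clearance, the combined effect is 1 / 1.1439 = 0.874.

0.874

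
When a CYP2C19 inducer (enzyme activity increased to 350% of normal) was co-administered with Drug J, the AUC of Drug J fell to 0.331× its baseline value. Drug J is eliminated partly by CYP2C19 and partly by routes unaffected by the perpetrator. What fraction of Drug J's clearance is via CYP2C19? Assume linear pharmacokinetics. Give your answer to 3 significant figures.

0.808

Let fm be the CYP2C19 fraction. New clearance relative to baseline = fm × 3.5 + (1 − fm).
AUC ratio = 1 / (new CL fraction), so new CL fraction = 1 / 0.331 = 3.021.
fm × 3.5 + 1 − fm = 3.021  ⇒  fm × (3.5 − 1) = 2.021  ⇒  fm = 0.808.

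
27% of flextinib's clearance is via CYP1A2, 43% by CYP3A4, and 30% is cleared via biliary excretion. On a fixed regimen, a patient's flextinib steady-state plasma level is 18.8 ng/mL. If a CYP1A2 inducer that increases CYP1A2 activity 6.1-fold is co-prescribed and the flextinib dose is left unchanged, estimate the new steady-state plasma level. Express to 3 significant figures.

7.91 ng/mL

The CYP1A2 pathway (27% of clearance) increases to 6.1× activity: 0.27 × 6.1 = 1.647.
CYP3A4 (43%) and the residual 30% are unaffected.
Relative clearance = 1.647 + 0.43 + 0.3 = 2.377.
New steady-state plasma level = baseline ÷ relative clearance = 18.8 / 2.377 = 7.91 ng/mL.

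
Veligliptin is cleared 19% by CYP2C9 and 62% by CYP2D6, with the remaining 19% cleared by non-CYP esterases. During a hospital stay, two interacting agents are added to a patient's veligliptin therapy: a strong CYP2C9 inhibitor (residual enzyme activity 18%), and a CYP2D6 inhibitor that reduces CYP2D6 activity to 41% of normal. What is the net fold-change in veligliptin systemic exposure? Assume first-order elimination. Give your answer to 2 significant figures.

The CYP2C9 pathway (19% of clearance) drops to 0.18× activity: 0.19 × 0.18 = 0.0342.
The CYP2D6 pathway (62% of clearance) falls to 0.41× activity: 0.62 × 0.41 = 0.2542.
Non-CYP routes (19%) are unchanged.
Relative clearance = 0.0342 + 0.2542 + 0.19 = 0.4784.
Net systemic exposure ratio = 1 / 0.4784 = 2.1.

2.1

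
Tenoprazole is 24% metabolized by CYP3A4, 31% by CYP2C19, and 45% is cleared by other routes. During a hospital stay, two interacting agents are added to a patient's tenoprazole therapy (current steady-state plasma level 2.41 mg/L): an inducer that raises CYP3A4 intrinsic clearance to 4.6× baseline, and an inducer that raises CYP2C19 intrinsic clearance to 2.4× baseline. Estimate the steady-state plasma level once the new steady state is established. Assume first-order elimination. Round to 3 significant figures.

1.05 mg/L

The CYP3A4 pathway (24% of clearance) rises to 4.6× activity: 0.24 × 4.6 = 1.104.
The CYP2C19 pathway (31% of clearance) rises to 2.4× activity: 0.31 × 2.4 = 0.744.
Non-CYP routes (45%) are unchanged.
Relative clearance = 1.104 + 0.744 + 0.45 = 2.298.
Steady-state plasma level ∝ 1/CL: new value = 2.41 / 2.298 = 1.05 mg/L.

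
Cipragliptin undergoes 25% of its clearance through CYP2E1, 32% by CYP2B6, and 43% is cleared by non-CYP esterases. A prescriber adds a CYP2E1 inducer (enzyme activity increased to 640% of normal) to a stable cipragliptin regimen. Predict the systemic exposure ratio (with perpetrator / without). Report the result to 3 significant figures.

The CYP2E1 pathway (25% of clearance) is boosted to 6.4× activity: 0.25 × 6.4 = 1.6.
CYP2B6 (32%) and the residual 43% are unaffected.
CL_new/CL_old = 1.6 + 0.32 + 0.43 = 2.35.
Systemic exposure is inversely proportional to clearance, so the fold-change is 1 / 2.35 = 0.426.

0.426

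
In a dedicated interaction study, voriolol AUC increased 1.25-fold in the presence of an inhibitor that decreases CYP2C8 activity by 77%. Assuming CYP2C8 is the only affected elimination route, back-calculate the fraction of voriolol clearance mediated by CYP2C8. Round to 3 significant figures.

0.260

CL'/CL = 1 / 1.25 = 0.8
0.23·fm + (1 − fm) = 0.8
fm = (0.8 − 1) / (0.23 − 1) = 0.260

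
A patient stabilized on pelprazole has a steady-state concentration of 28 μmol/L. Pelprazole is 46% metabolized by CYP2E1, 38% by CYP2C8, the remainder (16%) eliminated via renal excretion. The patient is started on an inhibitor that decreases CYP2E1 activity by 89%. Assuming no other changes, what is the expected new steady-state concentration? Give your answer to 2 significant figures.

47 μmol/L

The CYP2E1 pathway (46% of clearance) falls to 0.11× activity: 0.46 × 0.11 = 0.0506.
CYP2C8 (38%) and the residual 16% are unaffected.
New clearance relative to baseline: 0.0506 + 0.38 + 0.16 = 0.5906.
New steady-state concentration = baseline ÷ relative clearance = 28 / 0.5906 = 47 μmol/L.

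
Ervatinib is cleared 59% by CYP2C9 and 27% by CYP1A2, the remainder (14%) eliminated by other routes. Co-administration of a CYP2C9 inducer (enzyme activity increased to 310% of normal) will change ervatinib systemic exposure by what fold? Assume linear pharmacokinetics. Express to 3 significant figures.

The CYP2C9 pathway (59% of clearance) rises to 3.1× activity: 0.59 × 3.1 = 1.829.
CYP1A2 (27%) and the residual 14% are unaffected.
Relative clearance = 1.829 + 0.27 + 0.14 = 2.239.
Systemic exposure ratio = CL_old/CL_new = 1 / 2.239 = 0.447.

0.447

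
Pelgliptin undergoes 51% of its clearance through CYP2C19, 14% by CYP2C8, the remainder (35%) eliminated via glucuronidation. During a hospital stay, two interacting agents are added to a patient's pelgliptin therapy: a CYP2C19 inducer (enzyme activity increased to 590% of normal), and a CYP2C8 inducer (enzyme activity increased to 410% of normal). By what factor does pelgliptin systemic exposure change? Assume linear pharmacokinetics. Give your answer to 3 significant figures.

0.254

The CYP2C19 pathway (51% of clearance) increases to 5.9× activity: 0.51 × 5.9 = 3.009.
The CYP2C8 pathway (14% of clearance) increases to 4.1× activity: 0.14 × 4.1 = 0.574.
Non-CYP routes (35%) are unchanged.
New clearance relative to baseline: 3.009 + 0.574 + 0.35 = 3.933.
Net systemic exposure ratio = 1 / 3.933 = 0.254.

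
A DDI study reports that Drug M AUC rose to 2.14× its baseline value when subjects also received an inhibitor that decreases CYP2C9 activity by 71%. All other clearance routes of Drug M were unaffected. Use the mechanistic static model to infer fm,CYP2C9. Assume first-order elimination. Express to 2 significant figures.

Write x for the fraction cleared via CYP2C9. The observed AUC change means clearance fell to 1/2.14 = 0.4673 of baseline.
Only the CYP2C9 route changed, so 0.4673 = x·0.29 + (1 − x), giving x = 0.75.

0.75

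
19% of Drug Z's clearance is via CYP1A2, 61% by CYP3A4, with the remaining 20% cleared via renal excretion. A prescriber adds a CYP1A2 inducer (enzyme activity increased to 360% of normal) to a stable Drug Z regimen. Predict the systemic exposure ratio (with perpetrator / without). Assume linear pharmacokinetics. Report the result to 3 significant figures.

The CYP1A2 pathway (19% of clearance) rises to 3.6× activity: 0.19 × 3.6 = 0.684.
CYP3A4 (61%) and the residual 20% are unaffected.
New clearance relative to baseline: 0.684 + 0.61 + 0.2 = 1.494.
Systemic exposure is inversely proportional to clearance, so the fold-change is 1 / 1.494 = 0.669.

0.669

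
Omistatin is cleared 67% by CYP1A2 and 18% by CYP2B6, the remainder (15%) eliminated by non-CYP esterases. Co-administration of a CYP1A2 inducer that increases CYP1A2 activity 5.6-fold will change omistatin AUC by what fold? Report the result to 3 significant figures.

0.245

The CYP1A2 pathway (67% of clearance) rises to 5.6× activity: 0.67 × 5.6 = 3.752.
CYP2B6 (18%) and the residual 15% are unaffected.
Relative clearance = 3.752 + 0.18 + 0.15 = 4.082.
Since AUC ∝ 1/CL, the ratio is 1 / 4.082 = 0.245.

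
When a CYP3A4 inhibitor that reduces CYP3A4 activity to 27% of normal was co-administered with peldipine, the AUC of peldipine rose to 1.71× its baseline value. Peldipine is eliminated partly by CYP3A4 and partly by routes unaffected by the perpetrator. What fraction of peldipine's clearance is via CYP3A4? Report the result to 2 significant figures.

0.57

Let fm be the CYP3A4 fraction. New clearance relative to baseline = fm × 0.27 + (1 − fm).
AUC ratio = 1 / (new CL fraction), so new CL fraction = 1 / 1.71 = 0.5848.
fm × 0.27 + 1 − fm = 0.5848  ⇒  fm × (0.27 − 1) = −0.4152  ⇒  fm = 0.57.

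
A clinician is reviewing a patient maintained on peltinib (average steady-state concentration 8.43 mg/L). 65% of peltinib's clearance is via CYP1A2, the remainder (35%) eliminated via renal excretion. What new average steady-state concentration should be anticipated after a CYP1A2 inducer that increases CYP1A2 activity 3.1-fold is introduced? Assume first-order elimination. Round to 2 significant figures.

CYP1A2: 0.65 × 3.1 = 2.015
Other: 0.35 (unchanged)
CL_new/CL_old = 2.015 + 0.35 = 2.365.
Average steady-state concentration ∝ 1/CL, so new value = 8.43 / 2.365 = 3.6 mg/L.

3.6 mg/L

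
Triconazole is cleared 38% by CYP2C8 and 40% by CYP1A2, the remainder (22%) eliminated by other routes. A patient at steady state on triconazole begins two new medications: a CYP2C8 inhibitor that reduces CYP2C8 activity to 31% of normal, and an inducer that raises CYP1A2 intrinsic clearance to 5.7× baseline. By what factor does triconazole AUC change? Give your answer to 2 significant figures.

CYP2C8: 0.38 × 0.31 = 0.1178
CYP1A2: 0.4 × 5.7 = 2.28
Other: 0.22 (unchanged)
New clearance relative to baseline: 0.1178 + 2.28 + 0.22 = 2.6178.
Net AUC ratio = 1 / 2.6178 = 0.38.

0.38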